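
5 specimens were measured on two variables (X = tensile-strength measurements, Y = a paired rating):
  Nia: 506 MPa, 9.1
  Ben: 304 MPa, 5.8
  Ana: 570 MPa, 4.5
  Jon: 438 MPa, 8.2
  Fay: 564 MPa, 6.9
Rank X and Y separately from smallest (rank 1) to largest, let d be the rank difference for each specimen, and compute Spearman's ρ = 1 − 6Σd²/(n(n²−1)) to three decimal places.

-0.300

Ranks of variable 1: 3, 1, 5, 2, 4
Ranks of variable 2: 5, 2, 1, 4, 3
d = r₁ − r₂: -2, -1, 4, -2, 1
d²: 4, 1, 16, 4, 1; Σd² = 26
ρ = 1 − 6·26/(5·24) = 1 − 156/120 = -0.300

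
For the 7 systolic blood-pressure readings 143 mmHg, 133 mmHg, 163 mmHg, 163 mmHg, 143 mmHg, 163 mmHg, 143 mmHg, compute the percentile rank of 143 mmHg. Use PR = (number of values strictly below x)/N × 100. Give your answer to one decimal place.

14.3

N = 7.
Strictly below 143: 1. Equal to 143: 3.
PR = 1/7 × 100 = 14.3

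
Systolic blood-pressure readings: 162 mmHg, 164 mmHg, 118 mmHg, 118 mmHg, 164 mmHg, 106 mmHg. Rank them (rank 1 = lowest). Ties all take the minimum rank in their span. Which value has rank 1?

Sorted (ascending): 106, 118, 118, 162, 164, 164
The 2 values of 118 occupy positions 2–3 → each gets rank 2.
The 2 values of 164 occupy positions 5–6 → each gets rank 5.
Rank 1 → value 106.

106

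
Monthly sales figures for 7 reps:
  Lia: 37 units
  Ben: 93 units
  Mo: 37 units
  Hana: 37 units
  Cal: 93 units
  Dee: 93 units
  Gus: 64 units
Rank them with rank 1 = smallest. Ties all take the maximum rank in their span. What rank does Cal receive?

Sorted (ascending): 37, 37, 37, 64, 93, 93, 93
The 3 values of 37 occupy positions 1–3 → each gets rank 3.
The 3 values of 93 occupy positions 5–7 → each gets rank 7.
Cal has value 93 units → rank 7.

7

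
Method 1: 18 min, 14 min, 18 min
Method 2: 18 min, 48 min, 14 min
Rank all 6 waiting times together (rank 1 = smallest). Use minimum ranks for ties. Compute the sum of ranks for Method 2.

Sorted (ascending): 14, 14, 18, 18, 18, 48
The 2 values of 14 occupy positions 1–2 → each gets rank 1.
The 3 values of 18 occupy positions 3–5 → each gets rank 3.
Method 2 values → pooled ranks: 18→3, 48→6, 14→1
Rank sum = 3 + 6 + 1 = 10

10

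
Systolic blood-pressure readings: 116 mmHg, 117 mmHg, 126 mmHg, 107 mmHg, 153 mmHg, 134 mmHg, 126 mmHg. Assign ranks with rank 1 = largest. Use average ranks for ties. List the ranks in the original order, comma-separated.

6, 5, 3.5, 7, 1, 2, 3.5

Sorted (descending): 153, 134, 126, 126, 117, 116, 107
The 2 values of 126 occupy positions 3–4 → average rank (3+4)/2 = 3.5.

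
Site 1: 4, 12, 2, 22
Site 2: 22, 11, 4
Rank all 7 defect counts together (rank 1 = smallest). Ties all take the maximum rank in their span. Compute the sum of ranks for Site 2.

14

Sorted (ascending): 2, 4, 4, 11, 12, 22, 22
The 2 values of 4 occupy positions 2–3 → each gets rank 3.
The 2 values of 22 occupy positions 6–7 → each gets rank 7.
Site 2 values → pooled ranks: 22→7, 11→4, 4→3
Rank sum = 7 + 4 + 3 = 14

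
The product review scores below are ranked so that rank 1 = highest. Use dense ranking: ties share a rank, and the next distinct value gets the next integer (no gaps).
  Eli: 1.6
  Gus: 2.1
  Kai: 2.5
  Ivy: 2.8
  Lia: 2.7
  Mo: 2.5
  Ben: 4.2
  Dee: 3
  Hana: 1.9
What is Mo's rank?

Sorted (descending): 4.2, 3, 2.8, 2.7, 2.5, 2.5, 2.1, 1.9, 1.6
The 2 values of 2.5 share dense rank 5.
Remaining distinct values take the next consecutive integers.
Mo has value 2.5 → rank 5.

5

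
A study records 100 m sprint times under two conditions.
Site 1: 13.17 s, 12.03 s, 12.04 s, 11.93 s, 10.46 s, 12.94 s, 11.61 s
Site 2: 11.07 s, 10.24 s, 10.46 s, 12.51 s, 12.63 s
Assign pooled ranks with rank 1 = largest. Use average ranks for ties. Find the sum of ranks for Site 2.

38.5

Sorted (descending): 13.17, 12.94, 12.63, 12.51, 12.04, 12.03, 11.93, 11.61, 11.07, 10.46, 10.46, 10.24
The 2 values of 10.46 occupy positions 10–11 → average rank (10+11)/2 = 10.5.
Site 2 values → pooled ranks: 11.07→9, 10.24→12, 10.46→10.5, 12.51→4, 12.63→3
Rank sum = 9 + 12 + 10.5 + 4 + 3 = 38.5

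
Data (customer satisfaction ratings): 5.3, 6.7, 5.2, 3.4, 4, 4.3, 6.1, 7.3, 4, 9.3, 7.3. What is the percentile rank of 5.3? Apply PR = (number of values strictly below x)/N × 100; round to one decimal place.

N = 11.
Strictly below 5.3: 5. Equal to 5.3: 1.
PR = 5/11 × 100 = 45.5

45.5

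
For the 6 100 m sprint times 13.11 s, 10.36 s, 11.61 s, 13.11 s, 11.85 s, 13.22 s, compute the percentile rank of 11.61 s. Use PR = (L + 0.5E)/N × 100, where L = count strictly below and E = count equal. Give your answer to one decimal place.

25.0

N = 6.
Strictly below 11.61: 1. Equal to 11.61: 1.
PR = (1 + 0.5·1)/6 × 100 = 25.0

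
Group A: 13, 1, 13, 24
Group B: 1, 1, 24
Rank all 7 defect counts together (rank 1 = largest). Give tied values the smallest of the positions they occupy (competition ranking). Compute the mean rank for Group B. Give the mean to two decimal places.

3.67

Sorted (descending): 24, 24, 13, 13, 1, 1, 1
The 2 values of 24 occupy positions 1–2 → each gets rank 1.
The 2 values of 13 occupy positions 3–4 → each gets rank 3.
The 3 values of 1 occupy positions 5–7 → each gets rank 5.
Group B values → pooled ranks: 1→5, 1→5, 24→1
Mean rank = (5 + 5 + 1) / 3 = 3.67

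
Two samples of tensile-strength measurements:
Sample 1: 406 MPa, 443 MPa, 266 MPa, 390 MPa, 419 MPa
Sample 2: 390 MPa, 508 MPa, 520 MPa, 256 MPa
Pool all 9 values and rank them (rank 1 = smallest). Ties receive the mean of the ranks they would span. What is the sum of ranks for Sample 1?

23.5

Sorted (ascending): 256, 266, 390, 390, 406, 419, 443, 508, 520
The 2 values of 390 occupy positions 3–4 → average rank (3+4)/2 = 3.5.
Sample 1 values → pooled ranks: 406→5, 443→7, 266→2, 390→3.5, 419→6
Rank sum = 5 + 7 + 2 + 3.5 + 6 = 23.5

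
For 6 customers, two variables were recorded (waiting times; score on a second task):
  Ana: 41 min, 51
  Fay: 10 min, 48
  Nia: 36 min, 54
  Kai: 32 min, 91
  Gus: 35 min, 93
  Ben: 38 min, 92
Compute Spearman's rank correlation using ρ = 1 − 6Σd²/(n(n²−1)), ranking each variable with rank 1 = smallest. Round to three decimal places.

0.143

Ranks of variable 1: 6, 1, 4, 2, 3, 5
Ranks of variable 2: 2, 1, 3, 4, 6, 5
d = r₁ − r₂: 4, 0, 1, -2, -3, 0
d²: 16, 0, 1, 4, 9, 0; Σd² = 30
ρ = 1 − 6·30/(6·35) = 1 − 180/210 = 0.143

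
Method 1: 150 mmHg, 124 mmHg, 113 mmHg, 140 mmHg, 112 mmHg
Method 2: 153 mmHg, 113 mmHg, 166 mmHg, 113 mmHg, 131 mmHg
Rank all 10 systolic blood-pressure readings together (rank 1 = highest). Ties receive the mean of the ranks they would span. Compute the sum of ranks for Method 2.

24

Sorted (descending): 166, 153, 150, 140, 131, 124, 113, 113, 113, 112
The 3 values of 113 occupy positions 7–9 → average rank 8.
Method 2 values → pooled ranks: 153→2, 113→8, 166→1, 113→8, 131→5
Rank sum = 2 + 8 + 1 + 8 + 5 = 24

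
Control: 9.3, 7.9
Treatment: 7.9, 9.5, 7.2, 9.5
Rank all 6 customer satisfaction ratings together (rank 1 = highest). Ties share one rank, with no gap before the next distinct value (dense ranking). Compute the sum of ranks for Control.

Sorted (descending): 9.5, 9.5, 9.3, 7.9, 7.9, 7.2
The 2 values of 9.5 share dense rank 1.
The 2 values of 7.9 share dense rank 3.
Remaining distinct values take the next consecutive integers.
Control values → pooled ranks: 9.3→2, 7.9→3
Rank sum = 2 + 3 = 5

5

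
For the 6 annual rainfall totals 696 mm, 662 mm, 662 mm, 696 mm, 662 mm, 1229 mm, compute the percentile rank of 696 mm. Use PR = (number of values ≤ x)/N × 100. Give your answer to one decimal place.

83.3

N = 6.
Strictly below 696: 3. Equal to 696: 2.
PR = 5/6 × 100 = 83.3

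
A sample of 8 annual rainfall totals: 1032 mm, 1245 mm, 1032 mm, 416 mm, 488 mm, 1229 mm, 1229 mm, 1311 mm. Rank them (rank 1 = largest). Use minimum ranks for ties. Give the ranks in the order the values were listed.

Sorted (descending): 1311, 1245, 1229, 1229, 1032, 1032, 488, 416
The 2 values of 1229 occupy positions 3–4 → each gets rank 3.
The 2 values of 1032 occupy positions 5–6 → each gets rank 5.

5, 2, 5, 8, 7, 3, 3, 1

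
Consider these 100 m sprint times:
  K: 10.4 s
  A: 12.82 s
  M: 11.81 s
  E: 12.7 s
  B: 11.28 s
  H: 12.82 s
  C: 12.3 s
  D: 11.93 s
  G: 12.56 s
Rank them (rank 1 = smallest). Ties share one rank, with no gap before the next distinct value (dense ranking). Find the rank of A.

Sorted (ascending): 10.4, 11.28, 11.81, 11.93, 12.3, 12.56, 12.7, 12.82, 12.82
The 2 values of 12.82 share dense rank 8.
Remaining distinct values take the next consecutive integers.
A has value 12.82 s → rank 8.

8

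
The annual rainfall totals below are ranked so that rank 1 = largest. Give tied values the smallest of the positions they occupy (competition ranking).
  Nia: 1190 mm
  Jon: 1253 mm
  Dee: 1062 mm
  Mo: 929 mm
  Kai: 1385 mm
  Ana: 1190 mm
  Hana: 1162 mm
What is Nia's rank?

3

Sorted (descending): 1385, 1253, 1190, 1190, 1162, 1062, 929
The 2 values of 1190 occupy positions 3–4 → each gets rank 3.
Nia has value 1190 mm → rank 3.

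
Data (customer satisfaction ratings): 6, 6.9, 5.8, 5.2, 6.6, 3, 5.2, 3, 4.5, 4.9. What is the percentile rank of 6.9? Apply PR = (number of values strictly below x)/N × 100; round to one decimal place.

90.0

N = 10.
Strictly below 6.9: 9. Equal to 6.9: 1.
PR = 9/10 × 100 = 90.0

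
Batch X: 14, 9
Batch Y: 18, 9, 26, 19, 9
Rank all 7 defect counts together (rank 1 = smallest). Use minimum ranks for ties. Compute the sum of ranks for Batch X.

Sorted (ascending): 9, 9, 9, 14, 18, 19, 26
The 3 values of 9 occupy positions 1–3 → each gets rank 1.
Batch X values → pooled ranks: 14→4, 9→1
Rank sum = 4 + 1 = 5

5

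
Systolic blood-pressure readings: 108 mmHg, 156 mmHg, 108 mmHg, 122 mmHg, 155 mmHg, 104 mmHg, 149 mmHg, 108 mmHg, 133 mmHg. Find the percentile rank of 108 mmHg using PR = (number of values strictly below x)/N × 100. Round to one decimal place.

11.1

N = 9.
Strictly below 108: 1. Equal to 108: 3.
PR = 1/9 × 100 = 11.1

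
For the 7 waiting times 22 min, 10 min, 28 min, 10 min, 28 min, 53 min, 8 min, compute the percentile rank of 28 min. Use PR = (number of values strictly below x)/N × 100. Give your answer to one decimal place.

57.1

N = 7.
Strictly below 28: 4. Equal to 28: 2.
PR = 4/7 × 100 = 57.1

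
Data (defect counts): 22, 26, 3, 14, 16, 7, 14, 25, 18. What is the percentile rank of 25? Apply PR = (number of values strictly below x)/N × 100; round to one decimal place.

N = 9.
Strictly below 25: 7. Equal to 25: 1.
PR = 7/9 × 100 = 77.8

77.8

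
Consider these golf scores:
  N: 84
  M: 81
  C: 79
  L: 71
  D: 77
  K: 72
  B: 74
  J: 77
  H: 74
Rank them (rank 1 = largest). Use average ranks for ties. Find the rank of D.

4.5

Sorted (descending): 84, 81, 79, 77, 77, 74, 74, 72, 71
The 2 values of 77 occupy positions 4–5 → average rank (4+5)/2 = 4.5.
The 2 values of 74 occupy positions 6–7 → average rank (6+7)/2 = 6.5.
D has value 77 → rank 4.5.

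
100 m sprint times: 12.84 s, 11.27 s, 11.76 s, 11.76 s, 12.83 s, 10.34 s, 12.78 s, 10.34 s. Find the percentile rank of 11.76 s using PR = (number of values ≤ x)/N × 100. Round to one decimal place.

62.5

N = 8.
Strictly below 11.76: 3. Equal to 11.76: 2.
PR = 5/8 × 100 = 62.5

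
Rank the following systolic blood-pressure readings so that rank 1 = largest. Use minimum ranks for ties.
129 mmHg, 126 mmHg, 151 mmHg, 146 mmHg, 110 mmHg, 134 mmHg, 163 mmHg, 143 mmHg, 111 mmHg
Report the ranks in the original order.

6, 7, 2, 3, 9, 5, 1, 4, 8

Sorted (descending): 163, 151, 146, 143, 134, 129, 126, 111, 110
No ties — each value takes its position as its rank.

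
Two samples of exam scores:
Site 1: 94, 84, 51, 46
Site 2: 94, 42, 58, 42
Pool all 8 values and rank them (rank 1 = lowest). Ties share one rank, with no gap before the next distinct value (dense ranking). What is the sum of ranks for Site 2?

12

Sorted (ascending): 42, 42, 46, 51, 58, 84, 94, 94
The 2 values of 42 share dense rank 1.
The 2 values of 94 share dense rank 6.
Remaining distinct values take the next consecutive integers.
Site 2 values → pooled ranks: 94→6, 42→1, 58→4, 42→1
Rank sum = 6 + 1 + 4 + 1 = 12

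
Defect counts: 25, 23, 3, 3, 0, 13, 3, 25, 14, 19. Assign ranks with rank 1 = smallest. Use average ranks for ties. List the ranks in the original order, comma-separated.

9.5, 8, 3, 3, 1, 5, 3, 9.5, 6, 7

Sorted (ascending): 0, 3, 3, 3, 13, 14, 19, 23, 25, 25
The 3 values of 3 occupy positions 2–4 → average rank 3.
The 2 values of 25 occupy positions 9–10 → average rank (9+10)/2 = 9.5.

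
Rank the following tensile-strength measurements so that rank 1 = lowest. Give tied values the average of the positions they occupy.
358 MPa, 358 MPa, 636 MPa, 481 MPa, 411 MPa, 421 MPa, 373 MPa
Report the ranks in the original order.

Sorted (ascending): 358, 358, 373, 411, 421, 481, 636
The 2 values of 358 occupy positions 1–2 → average rank (1+2)/2 = 1.5.

1.5, 1.5, 7, 6, 4, 5, 3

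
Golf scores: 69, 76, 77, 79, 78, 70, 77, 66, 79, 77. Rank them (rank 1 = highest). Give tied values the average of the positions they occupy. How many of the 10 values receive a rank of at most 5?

6

Sorted (descending): 79, 79, 78, 77, 77, 77, 76, 70, 69, 66
The 2 values of 79 occupy positions 1–2 → average rank (1+2)/2 = 1.5.
The 3 values of 77 occupy positions 4–6 → average rank 5.
Ranks ≤ 5: {1.5, 1.5, 3, 5, 5, 5} → 6 values.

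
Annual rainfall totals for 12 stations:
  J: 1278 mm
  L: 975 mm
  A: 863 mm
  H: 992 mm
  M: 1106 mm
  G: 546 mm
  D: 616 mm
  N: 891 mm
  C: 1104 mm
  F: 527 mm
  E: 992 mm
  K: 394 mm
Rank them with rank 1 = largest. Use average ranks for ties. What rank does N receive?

Sorted (descending): 1278, 1106, 1104, 992, 992, 975, 891, 863, 616, 546, 527, 394
The 2 values of 992 occupy positions 4–5 → average rank (4+5)/2 = 4.5.
N has value 891 mm → rank 7.

7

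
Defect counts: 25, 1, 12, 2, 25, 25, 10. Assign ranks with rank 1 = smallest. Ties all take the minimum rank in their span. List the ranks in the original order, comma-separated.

Sorted (ascending): 1, 2, 10, 12, 25, 25, 25
The 3 values of 25 occupy positions 5–7 → each gets rank 5.

5, 1, 4, 2, 5, 5, 3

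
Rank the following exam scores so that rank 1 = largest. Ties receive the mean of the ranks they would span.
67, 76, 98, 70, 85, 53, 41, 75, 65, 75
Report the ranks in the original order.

7, 3, 1, 6, 2, 9, 10, 4.5, 8, 4.5

Sorted (descending): 98, 85, 76, 75, 75, 70, 67, 65, 53, 41
The 2 values of 75 occupy positions 4–5 → average rank (4+5)/2 = 4.5.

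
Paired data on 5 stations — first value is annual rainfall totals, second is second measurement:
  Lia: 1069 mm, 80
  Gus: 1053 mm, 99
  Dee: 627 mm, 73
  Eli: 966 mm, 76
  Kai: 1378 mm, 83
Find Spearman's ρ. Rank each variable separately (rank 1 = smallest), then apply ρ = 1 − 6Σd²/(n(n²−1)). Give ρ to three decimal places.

Ranks of variable 1: 4, 3, 1, 2, 5
Ranks of variable 2: 3, 5, 1, 2, 4
d = r₁ − r₂: 1, -2, 0, 0, 1
d²: 1, 4, 0, 0, 1; Σd² = 6
ρ = 1 − 6·6/(5·24) = 1 − 36/120 = 0.700

0.700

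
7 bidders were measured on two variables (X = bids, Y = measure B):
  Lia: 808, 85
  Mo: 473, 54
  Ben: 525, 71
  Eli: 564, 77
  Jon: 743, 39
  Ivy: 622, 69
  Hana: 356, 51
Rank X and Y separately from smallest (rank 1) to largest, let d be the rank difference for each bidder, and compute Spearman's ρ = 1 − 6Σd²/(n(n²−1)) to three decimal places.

Ranks of variable 1: 7, 2, 3, 4, 6, 5, 1
Ranks of variable 2: 7, 3, 5, 6, 1, 4, 2
d = r₁ − r₂: 0, -1, -2, -2, 5, 1, -1
d²: 0, 1, 4, 4, 25, 1, 1; Σd² = 36
ρ = 1 − 6·36/(7·48) = 1 − 216/336 = 0.357

0.357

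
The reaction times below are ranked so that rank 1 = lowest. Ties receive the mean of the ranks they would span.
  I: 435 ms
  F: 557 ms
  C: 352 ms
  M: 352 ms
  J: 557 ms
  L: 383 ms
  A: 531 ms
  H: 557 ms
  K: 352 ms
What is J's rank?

8

Sorted (ascending): 352, 352, 352, 383, 435, 531, 557, 557, 557
The 3 values of 352 occupy positions 1–3 → average rank 2.
The 3 values of 557 occupy positions 7–9 → average rank 8.
J has value 557 ms → rank 8.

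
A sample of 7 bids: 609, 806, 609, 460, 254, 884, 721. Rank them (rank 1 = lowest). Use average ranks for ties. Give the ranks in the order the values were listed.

Sorted (ascending): 254, 460, 609, 609, 721, 806, 884
The 2 values of 609 occupy positions 3–4 → average rank (3+4)/2 = 3.5.

3.5, 6, 3.5, 2, 1, 7, 5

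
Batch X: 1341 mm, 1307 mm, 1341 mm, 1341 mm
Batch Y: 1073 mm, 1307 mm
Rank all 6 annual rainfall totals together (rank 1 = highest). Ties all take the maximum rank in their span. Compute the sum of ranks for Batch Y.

Sorted (descending): 1341, 1341, 1341, 1307, 1307, 1073
The 3 values of 1341 occupy positions 1–3 → each gets rank 3.
The 2 values of 1307 occupy positions 4–5 → each gets rank 5.
Batch Y values → pooled ranks: 1073→6, 1307→5
Rank sum = 6 + 5 = 11

11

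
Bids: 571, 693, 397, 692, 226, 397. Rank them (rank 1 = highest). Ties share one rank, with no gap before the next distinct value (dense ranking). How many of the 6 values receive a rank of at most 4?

Sorted (descending): 693, 692, 571, 397, 397, 226
The 2 values of 397 share dense rank 4.
Remaining distinct values take the next consecutive integers.
Ranks ≤ 4: {1, 2, 3, 4, 4} → 5 values.

5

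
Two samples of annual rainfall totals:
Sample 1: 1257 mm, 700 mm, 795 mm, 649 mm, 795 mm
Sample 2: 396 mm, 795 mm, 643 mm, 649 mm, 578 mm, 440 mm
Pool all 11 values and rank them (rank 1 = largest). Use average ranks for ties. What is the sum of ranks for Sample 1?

Sorted (descending): 1257, 795, 795, 795, 700, 649, 649, 643, 578, 440, 396
The 3 values of 795 occupy positions 2–4 → average rank 3.
The 2 values of 649 occupy positions 6–7 → average rank (6+7)/2 = 6.5.
Sample 1 values → pooled ranks: 1257→1, 700→5, 795→3, 649→6.5, 795→3
Rank sum = 1 + 5 + 3 + 6.5 + 3 = 18.5

18.5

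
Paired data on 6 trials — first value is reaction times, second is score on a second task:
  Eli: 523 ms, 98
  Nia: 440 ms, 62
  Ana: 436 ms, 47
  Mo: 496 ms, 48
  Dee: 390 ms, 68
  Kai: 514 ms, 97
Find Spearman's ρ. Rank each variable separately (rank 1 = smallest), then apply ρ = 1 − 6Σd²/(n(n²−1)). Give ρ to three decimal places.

Ranks of variable 1: 6, 3, 2, 4, 1, 5
Ranks of variable 2: 6, 3, 1, 2, 4, 5
d = r₁ − r₂: 0, 0, 1, 2, -3, 0
d²: 0, 0, 1, 4, 9, 0; Σd² = 14
ρ = 1 − 6·14/(6·35) = 1 − 84/210 = 0.600

0.600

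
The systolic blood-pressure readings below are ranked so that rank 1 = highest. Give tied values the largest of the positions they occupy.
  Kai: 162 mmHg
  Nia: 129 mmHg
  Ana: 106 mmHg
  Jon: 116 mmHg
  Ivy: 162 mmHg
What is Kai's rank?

Sorted (descending): 162, 162, 129, 116, 106
The 2 values of 162 occupy positions 1–2 → each gets rank 2.
Kai has value 162 mmHg → rank 2.

2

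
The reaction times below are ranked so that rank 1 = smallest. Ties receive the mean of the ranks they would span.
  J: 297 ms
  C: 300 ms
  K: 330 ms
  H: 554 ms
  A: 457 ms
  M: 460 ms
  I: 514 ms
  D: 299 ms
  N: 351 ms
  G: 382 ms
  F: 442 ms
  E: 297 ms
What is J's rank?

Sorted (ascending): 297, 297, 299, 300, 330, 351, 382, 442, 457, 460, 514, 554
The 2 values of 297 occupy positions 1–2 → average rank (1+2)/2 = 1.5.
J has value 297 ms → rank 1.5.

1.5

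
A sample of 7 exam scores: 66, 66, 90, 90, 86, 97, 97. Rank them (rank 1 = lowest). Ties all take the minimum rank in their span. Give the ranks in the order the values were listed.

1, 1, 4, 4, 3, 6, 6

Sorted (ascending): 66, 66, 86, 90, 90, 97, 97
The 2 values of 66 occupy positions 1–2 → each gets rank 1.
The 2 values of 90 occupy positions 4–5 → each gets rank 4.
The 2 values of 97 occupy positions 6–7 → each gets rank 6.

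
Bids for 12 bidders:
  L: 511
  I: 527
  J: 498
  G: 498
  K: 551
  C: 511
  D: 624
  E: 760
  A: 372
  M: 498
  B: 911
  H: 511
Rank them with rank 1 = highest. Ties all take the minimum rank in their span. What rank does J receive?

9

Sorted (descending): 911, 760, 624, 551, 527, 511, 511, 511, 498, 498, 498, 372
The 3 values of 511 occupy positions 6–8 → each gets rank 6.
The 3 values of 498 occupy positions 9–11 → each gets rank 9.
J has value 498 → rank 9.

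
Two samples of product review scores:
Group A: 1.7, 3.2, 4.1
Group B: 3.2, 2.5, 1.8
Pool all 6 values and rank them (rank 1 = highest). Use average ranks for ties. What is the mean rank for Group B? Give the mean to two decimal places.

Sorted (descending): 4.1, 3.2, 3.2, 2.5, 1.8, 1.7
The 2 values of 3.2 occupy positions 2–3 → average rank (2+3)/2 = 2.5.
Group B values → pooled ranks: 3.2→2.5, 2.5→4, 1.8→5
Mean rank = (2.5 + 4 + 5) / 3 = 3.83

3.83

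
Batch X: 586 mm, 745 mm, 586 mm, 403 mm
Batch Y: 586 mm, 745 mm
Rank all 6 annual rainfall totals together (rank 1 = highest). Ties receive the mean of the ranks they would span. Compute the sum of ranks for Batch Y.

5.5

Sorted (descending): 745, 745, 586, 586, 586, 403
The 2 values of 745 occupy positions 1–2 → average rank (1+2)/2 = 1.5.
The 3 values of 586 occupy positions 3–5 → average rank 4.
Batch Y values → pooled ranks: 586→4, 745→1.5
Rank sum = 4 + 1.5 = 5.5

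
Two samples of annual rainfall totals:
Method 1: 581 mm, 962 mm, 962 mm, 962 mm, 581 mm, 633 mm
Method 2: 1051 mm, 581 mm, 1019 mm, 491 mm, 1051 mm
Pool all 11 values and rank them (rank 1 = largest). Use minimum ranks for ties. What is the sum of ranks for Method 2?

24

Sorted (descending): 1051, 1051, 1019, 962, 962, 962, 633, 581, 581, 581, 491
The 2 values of 1051 occupy positions 1–2 → each gets rank 1.
The 3 values of 962 occupy positions 4–6 → each gets rank 4.
The 3 values of 581 occupy positions 8–10 → each gets rank 8.
Method 2 values → pooled ranks: 1051→1, 581→8, 1019→3, 491→11, 1051→1
Rank sum = 1 + 8 + 3 + 11 + 1 = 24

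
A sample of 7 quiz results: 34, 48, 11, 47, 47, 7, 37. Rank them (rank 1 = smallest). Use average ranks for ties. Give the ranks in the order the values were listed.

Sorted (ascending): 7, 11, 34, 37, 47, 47, 48
The 2 values of 47 occupy positions 5–6 → average rank (5+6)/2 = 5.5.

3, 7, 2, 5.5, 5.5, 1, 4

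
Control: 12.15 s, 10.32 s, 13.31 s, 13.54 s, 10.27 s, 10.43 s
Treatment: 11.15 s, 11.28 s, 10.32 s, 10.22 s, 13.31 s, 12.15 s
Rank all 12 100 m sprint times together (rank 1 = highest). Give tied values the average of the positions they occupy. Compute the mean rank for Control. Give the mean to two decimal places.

Sorted (descending): 13.54, 13.31, 13.31, 12.15, 12.15, 11.28, 11.15, 10.43, 10.32, 10.32, 10.27, 10.22
The 2 values of 13.31 occupy positions 2–3 → average rank (2+3)/2 = 2.5.
The 2 values of 12.15 occupy positions 4–5 → average rank (4+5)/2 = 4.5.
The 2 values of 10.32 occupy positions 9–10 → average rank (9+10)/2 = 9.5.
Control values → pooled ranks: 12.15→4.5, 10.32→9.5, 13.31→2.5, 13.54→1, 10.27→11, 10.43→8
Mean rank = (4.5 + 9.5 + 2.5 + 1 + 11 + 8) / 6 = 6.08

6.08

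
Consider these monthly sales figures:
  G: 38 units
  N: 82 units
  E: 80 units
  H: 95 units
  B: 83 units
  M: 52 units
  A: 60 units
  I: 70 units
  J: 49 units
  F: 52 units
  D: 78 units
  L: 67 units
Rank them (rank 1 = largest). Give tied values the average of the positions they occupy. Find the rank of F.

9.5

Sorted (descending): 95, 83, 82, 80, 78, 70, 67, 60, 52, 52, 49, 38
The 2 values of 52 occupy positions 9–10 → average rank (9+10)/2 = 9.5.
F has value 52 units → rank 9.5.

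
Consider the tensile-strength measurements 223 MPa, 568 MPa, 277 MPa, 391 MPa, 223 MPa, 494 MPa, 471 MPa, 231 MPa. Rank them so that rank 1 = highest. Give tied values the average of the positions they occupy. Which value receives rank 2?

Sorted (descending): 568, 494, 471, 391, 277, 231, 223, 223
The 2 values of 223 occupy positions 7–8 → average rank (7+8)/2 = 7.5.
Rank 2 → value 494.

494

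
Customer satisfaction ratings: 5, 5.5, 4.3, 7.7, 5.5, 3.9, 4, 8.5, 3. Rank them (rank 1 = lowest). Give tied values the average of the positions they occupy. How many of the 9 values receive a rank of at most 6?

5

Sorted (ascending): 3, 3.9, 4, 4.3, 5, 5.5, 5.5, 7.7, 8.5
The 2 values of 5.5 occupy positions 6–7 → average rank (6+7)/2 = 6.5.
Ranks ≤ 6: {1, 2, 3, 4, 5} → 5 values.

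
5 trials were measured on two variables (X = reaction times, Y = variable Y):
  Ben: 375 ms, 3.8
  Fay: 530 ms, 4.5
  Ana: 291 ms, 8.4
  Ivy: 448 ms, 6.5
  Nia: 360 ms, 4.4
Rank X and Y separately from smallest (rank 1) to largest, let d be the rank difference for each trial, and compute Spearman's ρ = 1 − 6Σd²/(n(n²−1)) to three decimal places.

-0.200

Ranks of variable 1: 3, 5, 1, 4, 2
Ranks of variable 2: 1, 3, 5, 4, 2
d = r₁ − r₂: 2, 2, -4, 0, 0
d²: 4, 4, 16, 0, 0; Σd² = 24
ρ = 1 − 6·24/(5·24) = 1 − 144/120 = -0.200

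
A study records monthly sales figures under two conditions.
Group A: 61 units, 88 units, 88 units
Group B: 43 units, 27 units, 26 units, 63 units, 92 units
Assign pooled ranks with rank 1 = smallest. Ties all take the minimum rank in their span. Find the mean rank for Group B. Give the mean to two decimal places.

Sorted (ascending): 26, 27, 43, 61, 63, 88, 88, 92
The 2 values of 88 occupy positions 6–7 → each gets rank 6.
Group B values → pooled ranks: 43→3, 27→2, 26→1, 63→5, 92→8
Mean rank = (3 + 2 + 1 + 5 + 8) / 5 = 3.80

3.80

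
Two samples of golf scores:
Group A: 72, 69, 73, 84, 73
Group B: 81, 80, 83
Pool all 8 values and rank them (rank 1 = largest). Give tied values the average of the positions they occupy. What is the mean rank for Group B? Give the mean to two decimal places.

3.00

Sorted (descending): 84, 83, 81, 80, 73, 73, 72, 69
The 2 values of 73 occupy positions 5–6 → average rank (5+6)/2 = 5.5.
Group B values → pooled ranks: 81→3, 80→4, 83→2
Mean rank = (3 + 4 + 2) / 3 = 3.00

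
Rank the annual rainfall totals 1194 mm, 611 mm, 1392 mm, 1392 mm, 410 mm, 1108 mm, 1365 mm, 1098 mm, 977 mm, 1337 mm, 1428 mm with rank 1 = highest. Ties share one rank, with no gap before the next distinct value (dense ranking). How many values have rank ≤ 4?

Sorted (descending): 1428, 1392, 1392, 1365, 1337, 1194, 1108, 1098, 977, 611, 410
The 2 values of 1392 share dense rank 2.
Remaining distinct values take the next consecutive integers.
Ranks ≤ 4: {1, 2, 2, 3, 4} → 5 values.

5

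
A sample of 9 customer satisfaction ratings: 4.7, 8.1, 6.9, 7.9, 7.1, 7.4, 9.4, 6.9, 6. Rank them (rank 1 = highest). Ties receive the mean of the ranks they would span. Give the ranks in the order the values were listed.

Sorted (descending): 9.4, 8.1, 7.9, 7.4, 7.1, 6.9, 6.9, 6, 4.7
The 2 values of 6.9 occupy positions 6–7 → average rank (6+7)/2 = 6.5.

9, 2, 6.5, 3, 5, 4, 1, 6.5, 8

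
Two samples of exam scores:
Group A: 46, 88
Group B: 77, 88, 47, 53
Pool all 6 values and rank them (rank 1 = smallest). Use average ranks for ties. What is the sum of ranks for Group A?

Sorted (ascending): 46, 47, 53, 77, 88, 88
The 2 values of 88 occupy positions 5–6 → average rank (5+6)/2 = 5.5.
Group A values → pooled ranks: 46→1, 88→5.5
Rank sum = 1 + 5.5 = 6.5

6.5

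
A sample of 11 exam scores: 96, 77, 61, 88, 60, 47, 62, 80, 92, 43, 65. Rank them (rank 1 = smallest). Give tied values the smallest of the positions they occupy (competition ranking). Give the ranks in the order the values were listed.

11, 7, 4, 9, 3, 2, 5, 8, 10, 1, 6

Sorted (ascending): 43, 47, 60, 61, 62, 65, 77, 80, 88, 92, 96
No ties — each value takes its position as its rank.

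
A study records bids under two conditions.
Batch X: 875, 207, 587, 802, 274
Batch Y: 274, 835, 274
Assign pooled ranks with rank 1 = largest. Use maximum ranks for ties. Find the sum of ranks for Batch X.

Sorted (descending): 875, 835, 802, 587, 274, 274, 274, 207
The 3 values of 274 occupy positions 5–7 → each gets rank 7.
Batch X values → pooled ranks: 875→1, 207→8, 587→4, 802→3, 274→7
Rank sum = 1 + 8 + 4 + 3 + 7 = 23

23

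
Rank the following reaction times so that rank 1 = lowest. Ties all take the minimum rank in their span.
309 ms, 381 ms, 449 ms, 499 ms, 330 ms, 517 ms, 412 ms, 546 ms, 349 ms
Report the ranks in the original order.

Sorted (ascending): 309, 330, 349, 381, 412, 449, 499, 517, 546
No ties — each value takes its position as its rank.

1, 4, 6, 7, 2, 8, 5, 9, 3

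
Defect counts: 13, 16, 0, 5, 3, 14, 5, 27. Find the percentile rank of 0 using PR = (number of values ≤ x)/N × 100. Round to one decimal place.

N = 8.
Strictly below 0: 0. Equal to 0: 1.
PR = 1/8 × 100 = 12.5

12.5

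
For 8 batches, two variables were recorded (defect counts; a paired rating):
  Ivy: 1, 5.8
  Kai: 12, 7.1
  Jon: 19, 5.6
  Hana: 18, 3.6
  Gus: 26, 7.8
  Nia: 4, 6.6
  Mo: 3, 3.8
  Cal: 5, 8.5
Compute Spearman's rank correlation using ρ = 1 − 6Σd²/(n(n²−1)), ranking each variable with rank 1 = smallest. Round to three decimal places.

0.143

Ranks of variable 1: 1, 5, 7, 6, 8, 3, 2, 4
Ranks of variable 2: 4, 6, 3, 1, 7, 5, 2, 8
d = r₁ − r₂: -3, -1, 4, 5, 1, -2, 0, -4
d²: 9, 1, 16, 25, 1, 4, 0, 16; Σd² = 72
ρ = 1 − 6·72/(8·63) = 1 − 432/504 = 0.143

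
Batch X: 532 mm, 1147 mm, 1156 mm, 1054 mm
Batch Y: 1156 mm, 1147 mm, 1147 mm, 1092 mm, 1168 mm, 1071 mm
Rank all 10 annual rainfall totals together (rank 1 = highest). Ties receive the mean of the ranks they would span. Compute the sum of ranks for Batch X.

Sorted (descending): 1168, 1156, 1156, 1147, 1147, 1147, 1092, 1071, 1054, 532
The 2 values of 1156 occupy positions 2–3 → average rank (2+3)/2 = 2.5.
The 3 values of 1147 occupy positions 4–6 → average rank 5.
Batch X values → pooled ranks: 532→10, 1147→5, 1156→2.5, 1054→9
Rank sum = 10 + 5 + 2.5 + 9 = 26.5

26.5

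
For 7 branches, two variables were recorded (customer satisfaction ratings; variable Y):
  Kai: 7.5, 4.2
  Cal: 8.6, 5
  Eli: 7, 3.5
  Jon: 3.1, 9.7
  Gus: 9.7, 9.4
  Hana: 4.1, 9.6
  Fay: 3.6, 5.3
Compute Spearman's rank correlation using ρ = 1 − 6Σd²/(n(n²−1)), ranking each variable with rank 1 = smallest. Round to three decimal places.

-0.429

Ranks of variable 1: 5, 6, 4, 1, 7, 3, 2
Ranks of variable 2: 2, 3, 1, 7, 5, 6, 4
d = r₁ − r₂: 3, 3, 3, -6, 2, -3, -2
d²: 9, 9, 9, 36, 4, 9, 4; Σd² = 80
ρ = 1 − 6·80/(7·48) = 1 − 480/336 = -0.429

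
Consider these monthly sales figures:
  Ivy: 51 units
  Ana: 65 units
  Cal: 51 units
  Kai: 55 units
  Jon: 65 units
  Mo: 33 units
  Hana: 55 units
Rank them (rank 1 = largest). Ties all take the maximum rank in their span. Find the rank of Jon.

Sorted (descending): 65, 65, 55, 55, 51, 51, 33
The 2 values of 65 occupy positions 1–2 → each gets rank 2.
The 2 values of 55 occupy positions 3–4 → each gets rank 4.
The 2 values of 51 occupy positions 5–6 → each gets rank 6.
Jon has value 65 units → rank 2.

2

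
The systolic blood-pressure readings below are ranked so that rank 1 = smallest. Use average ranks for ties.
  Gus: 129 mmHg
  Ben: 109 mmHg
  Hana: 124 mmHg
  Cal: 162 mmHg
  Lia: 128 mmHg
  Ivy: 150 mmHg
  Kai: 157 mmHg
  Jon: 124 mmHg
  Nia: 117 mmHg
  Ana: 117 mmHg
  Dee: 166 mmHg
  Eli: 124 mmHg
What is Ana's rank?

2.5

Sorted (ascending): 109, 117, 117, 124, 124, 124, 128, 129, 150, 157, 162, 166
The 2 values of 117 occupy positions 2–3 → average rank (2+3)/2 = 2.5.
The 3 values of 124 occupy positions 4–6 → average rank 5.
Ana has value 117 mmHg → rank 2.5.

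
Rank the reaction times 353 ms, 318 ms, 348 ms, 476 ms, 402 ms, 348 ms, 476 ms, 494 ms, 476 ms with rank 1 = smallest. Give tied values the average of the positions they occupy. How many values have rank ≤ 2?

1

Sorted (ascending): 318, 348, 348, 353, 402, 476, 476, 476, 494
The 2 values of 348 occupy positions 2–3 → average rank (2+3)/2 = 2.5.
The 3 values of 476 occupy positions 6–8 → average rank 7.
Ranks ≤ 2: {1} → 1 value.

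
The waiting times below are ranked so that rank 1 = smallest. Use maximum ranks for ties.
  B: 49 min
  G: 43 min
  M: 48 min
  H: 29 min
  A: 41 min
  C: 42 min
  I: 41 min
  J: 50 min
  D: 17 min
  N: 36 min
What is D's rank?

Sorted (ascending): 17, 29, 36, 41, 41, 42, 43, 48, 49, 50
The 2 values of 41 occupy positions 4–5 → each gets rank 5.
D has value 17 min → rank 1.

1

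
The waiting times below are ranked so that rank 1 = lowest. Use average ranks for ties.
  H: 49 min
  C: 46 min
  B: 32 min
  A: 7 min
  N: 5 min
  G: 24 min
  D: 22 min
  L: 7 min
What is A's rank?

2.5

Sorted (ascending): 5, 7, 7, 22, 24, 32, 46, 49
The 2 values of 7 occupy positions 2–3 → average rank (2+3)/2 = 2.5.
A has value 7 min → rank 2.5.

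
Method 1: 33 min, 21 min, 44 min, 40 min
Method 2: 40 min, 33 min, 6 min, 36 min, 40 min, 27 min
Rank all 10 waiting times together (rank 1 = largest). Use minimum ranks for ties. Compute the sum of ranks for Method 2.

Sorted (descending): 44, 40, 40, 40, 36, 33, 33, 27, 21, 6
The 3 values of 40 occupy positions 2–4 → each gets rank 2.
The 2 values of 33 occupy positions 6–7 → each gets rank 6.
Method 2 values → pooled ranks: 40→2, 33→6, 6→10, 36→5, 40→2, 27→8
Rank sum = 2 + 6 + 10 + 5 + 2 + 8 = 33

33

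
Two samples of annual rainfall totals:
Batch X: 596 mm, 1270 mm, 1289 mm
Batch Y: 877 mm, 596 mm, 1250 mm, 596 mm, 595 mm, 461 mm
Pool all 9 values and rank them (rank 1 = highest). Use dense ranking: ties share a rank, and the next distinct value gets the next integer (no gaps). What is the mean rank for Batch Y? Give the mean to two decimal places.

5.00

Sorted (descending): 1289, 1270, 1250, 877, 596, 596, 596, 595, 461
The 3 values of 596 share dense rank 5.
Remaining distinct values take the next consecutive integers.
Batch Y values → pooled ranks: 877→4, 596→5, 1250→3, 596→5, 595→6, 461→7
Mean rank = (4 + 5 + 3 + 5 + 6 + 7) / 6 = 5.00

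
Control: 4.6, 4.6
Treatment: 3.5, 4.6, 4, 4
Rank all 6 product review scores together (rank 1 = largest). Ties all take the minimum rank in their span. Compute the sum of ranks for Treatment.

15

Sorted (descending): 4.6, 4.6, 4.6, 4, 4, 3.5
The 3 values of 4.6 occupy positions 1–3 → each gets rank 1.
The 2 values of 4 occupy positions 4–5 → each gets rank 4.
Treatment values → pooled ranks: 3.5→6, 4.6→1, 4→4, 4→4
Rank sum = 6 + 1 + 4 + 4 = 15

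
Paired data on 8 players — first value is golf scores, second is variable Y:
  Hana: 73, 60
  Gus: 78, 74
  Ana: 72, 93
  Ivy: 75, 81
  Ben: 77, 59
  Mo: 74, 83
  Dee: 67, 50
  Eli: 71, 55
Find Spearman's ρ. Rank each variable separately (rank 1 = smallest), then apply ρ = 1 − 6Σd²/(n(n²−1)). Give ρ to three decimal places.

Ranks of variable 1: 4, 8, 3, 6, 7, 5, 1, 2
Ranks of variable 2: 4, 5, 8, 6, 3, 7, 1, 2
d = r₁ − r₂: 0, 3, -5, 0, 4, -2, 0, 0
d²: 0, 9, 25, 0, 16, 4, 0, 0; Σd² = 54
ρ = 1 − 6·54/(8·63) = 1 − 324/504 = 0.357

0.357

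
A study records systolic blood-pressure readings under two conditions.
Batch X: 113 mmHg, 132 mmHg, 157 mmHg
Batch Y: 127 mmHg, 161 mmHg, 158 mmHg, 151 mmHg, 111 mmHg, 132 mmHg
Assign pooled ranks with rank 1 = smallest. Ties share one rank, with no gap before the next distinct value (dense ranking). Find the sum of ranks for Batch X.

12

Sorted (ascending): 111, 113, 127, 132, 132, 151, 157, 158, 161
The 2 values of 132 share dense rank 4.
Remaining distinct values take the next consecutive integers.
Batch X values → pooled ranks: 113→2, 132→4, 157→6
Rank sum = 2 + 4 + 6 = 12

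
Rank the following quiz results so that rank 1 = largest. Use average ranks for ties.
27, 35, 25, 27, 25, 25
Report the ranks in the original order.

2.5, 1, 5, 2.5, 5, 5

Sorted (descending): 35, 27, 27, 25, 25, 25
The 2 values of 27 occupy positions 2–3 → average rank (2+3)/2 = 2.5.
The 3 values of 25 occupy positions 4–6 → average rank 5.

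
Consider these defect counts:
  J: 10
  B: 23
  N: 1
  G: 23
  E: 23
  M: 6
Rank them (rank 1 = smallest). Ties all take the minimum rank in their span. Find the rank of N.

1

Sorted (ascending): 1, 6, 10, 23, 23, 23
The 3 values of 23 occupy positions 4–6 → each gets rank 4.
N has value 1 → rank 1.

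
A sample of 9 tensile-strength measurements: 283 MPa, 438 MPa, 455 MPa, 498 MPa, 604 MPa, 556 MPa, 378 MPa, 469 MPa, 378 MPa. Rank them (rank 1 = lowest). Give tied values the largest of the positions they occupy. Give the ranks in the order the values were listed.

Sorted (ascending): 283, 378, 378, 438, 455, 469, 498, 556, 604
The 2 values of 378 occupy positions 2–3 → each gets rank 3.

1, 4, 5, 7, 9, 8, 3, 6, 3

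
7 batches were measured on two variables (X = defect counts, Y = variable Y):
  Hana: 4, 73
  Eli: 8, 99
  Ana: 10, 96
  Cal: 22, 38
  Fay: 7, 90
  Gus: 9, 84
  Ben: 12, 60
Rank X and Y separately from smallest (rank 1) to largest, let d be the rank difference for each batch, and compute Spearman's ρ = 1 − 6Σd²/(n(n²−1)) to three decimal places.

Ranks of variable 1: 1, 3, 5, 7, 2, 4, 6
Ranks of variable 2: 3, 7, 6, 1, 5, 4, 2
d = r₁ − r₂: -2, -4, -1, 6, -3, 0, 4
d²: 4, 16, 1, 36, 9, 0, 16; Σd² = 82
ρ = 1 − 6·82/(7·48) = 1 − 492/336 = -0.464

-0.464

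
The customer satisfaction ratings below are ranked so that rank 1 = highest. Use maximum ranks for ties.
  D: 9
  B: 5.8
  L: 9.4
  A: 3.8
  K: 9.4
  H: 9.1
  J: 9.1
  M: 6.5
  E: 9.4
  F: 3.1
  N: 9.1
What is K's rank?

3

Sorted (descending): 9.4, 9.4, 9.4, 9.1, 9.1, 9.1, 9, 6.5, 5.8, 3.8, 3.1
The 3 values of 9.4 occupy positions 1–3 → each gets rank 3.
The 3 values of 9.1 occupy positions 4–6 → each gets rank 6.
K has value 9.4 → rank 3.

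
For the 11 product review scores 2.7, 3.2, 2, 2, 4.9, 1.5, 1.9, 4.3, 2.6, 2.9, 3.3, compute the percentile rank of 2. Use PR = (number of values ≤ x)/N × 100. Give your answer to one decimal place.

N = 11.
Strictly below 2: 2. Equal to 2: 2.
PR = 4/11 × 100 = 36.4

36.4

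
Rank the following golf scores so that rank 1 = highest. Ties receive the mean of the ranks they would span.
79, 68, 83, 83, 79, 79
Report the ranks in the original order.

4, 6, 1.5, 1.5, 4, 4

Sorted (descending): 83, 83, 79, 79, 79, 68
The 2 values of 83 occupy positions 1–2 → average rank (1+2)/2 = 1.5.
The 3 values of 79 occupy positions 3–5 → average rank 4.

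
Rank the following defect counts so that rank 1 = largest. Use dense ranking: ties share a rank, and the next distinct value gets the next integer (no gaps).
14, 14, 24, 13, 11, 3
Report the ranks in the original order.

2, 2, 1, 3, 4, 5

Sorted (descending): 24, 14, 14, 13, 11, 3
The 2 values of 14 share dense rank 2.
Remaining distinct values take the next consecutive integers.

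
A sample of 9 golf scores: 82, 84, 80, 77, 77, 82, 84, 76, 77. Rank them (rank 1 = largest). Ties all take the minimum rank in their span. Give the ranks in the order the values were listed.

Sorted (descending): 84, 84, 82, 82, 80, 77, 77, 77, 76
The 2 values of 84 occupy positions 1–2 → each gets rank 1.
The 2 values of 82 occupy positions 3–4 → each gets rank 3.
The 3 values of 77 occupy positions 6–8 → each gets rank 6.

3, 1, 5, 6, 6, 3, 1, 9, 6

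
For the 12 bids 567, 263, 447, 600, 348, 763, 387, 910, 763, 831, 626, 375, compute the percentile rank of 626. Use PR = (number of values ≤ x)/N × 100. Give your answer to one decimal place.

66.7

N = 12.
Strictly below 626: 7. Equal to 626: 1.
PR = 8/12 × 100 = 66.7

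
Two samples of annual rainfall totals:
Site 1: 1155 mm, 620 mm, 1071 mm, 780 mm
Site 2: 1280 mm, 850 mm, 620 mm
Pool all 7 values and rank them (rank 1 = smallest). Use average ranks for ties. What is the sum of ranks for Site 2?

12.5

Sorted (ascending): 620, 620, 780, 850, 1071, 1155, 1280
The 2 values of 620 occupy positions 1–2 → average rank (1+2)/2 = 1.5.
Site 2 values → pooled ranks: 1280→7, 850→4, 620→1.5
Rank sum = 7 + 4 + 1.5 = 12.5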